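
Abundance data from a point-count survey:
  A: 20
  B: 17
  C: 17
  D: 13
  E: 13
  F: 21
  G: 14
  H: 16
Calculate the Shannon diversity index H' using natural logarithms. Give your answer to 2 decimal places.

Total N = 20+17+17+13+13+21+14+16 = 131, so the proportions are 0.1527, 0.1298, 0.1298, 0.0992, 0.0992, 0.1603, 0.1069, 0.1221 (working shown to 4 dp, full precision carried).
Each pᵢ ln pᵢ term: 0.1527×(-1.8795)=-0.2869, 0.1298×(-2.0420)=-0.2650, 0.1298×(-2.0420)=-0.2650, 0.0992×(-2.3102)=-0.2293, 0.0992×(-2.3102)=-0.2293, 0.1603×(-1.8307)=-0.2935, 0.1069×(-2.2361)=-0.2390, 0.1221×(-2.1026)=-0.2568.
Sum = -2.0647, so H' = 2.06.

2.06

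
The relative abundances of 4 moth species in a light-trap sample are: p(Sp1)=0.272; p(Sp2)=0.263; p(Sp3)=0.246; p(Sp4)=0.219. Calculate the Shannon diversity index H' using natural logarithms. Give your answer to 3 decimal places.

Each pᵢ ln pᵢ term (working shown to 5 dp, full precision carried): 0.272×(-1.30195)=-0.35413, 0.263×(-1.33560)=-0.35126, 0.246×(-1.40242)=-0.34500, 0.219×(-1.51868)=-0.33259.
Sum = -1.38298, so H' = 1.383.

1.383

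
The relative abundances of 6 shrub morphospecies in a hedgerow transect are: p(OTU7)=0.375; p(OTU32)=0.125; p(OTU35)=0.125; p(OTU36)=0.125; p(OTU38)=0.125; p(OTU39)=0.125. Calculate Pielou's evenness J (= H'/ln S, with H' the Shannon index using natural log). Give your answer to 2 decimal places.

0.93

H' = −Σ pᵢ ln pᵢ = −((-0.3678) + (-0.2599) + (-0.2599) + (-0.2599) + (-0.2599) + (-0.2599)) = 1.6675 (working shown to 4 dp, full precision carried).
With S = 6 species, ln S = 1.7918, so J = 1.6675/1.7918 = 0.9306, i.e. 0.93 to 2 decimal places.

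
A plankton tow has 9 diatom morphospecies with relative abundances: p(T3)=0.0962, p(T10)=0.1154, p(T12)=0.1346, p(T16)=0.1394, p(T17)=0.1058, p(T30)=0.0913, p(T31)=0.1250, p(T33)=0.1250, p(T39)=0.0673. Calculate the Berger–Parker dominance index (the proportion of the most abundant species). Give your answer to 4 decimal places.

The largest proportion is 0.1394, i.e. d = 0.1394 to 4 decimal places.

0.1394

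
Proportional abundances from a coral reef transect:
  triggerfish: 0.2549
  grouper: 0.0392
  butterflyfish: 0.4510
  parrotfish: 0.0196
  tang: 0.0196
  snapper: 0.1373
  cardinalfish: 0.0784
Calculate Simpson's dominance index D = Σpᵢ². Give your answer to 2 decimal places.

0.30

D = 0.2549² + 0.0392² + 0.451² + 0.0196² + 0.0196² + 0.1373² + 0.0784² = 0.0650 + 0.0015 + 0.2034 + 0.0004 + 0.0004 + 0.0189 + 0.0061 = 0.2957 (working shown to 4 dp, full precision carried).
To 2 decimal places, D = 0.30.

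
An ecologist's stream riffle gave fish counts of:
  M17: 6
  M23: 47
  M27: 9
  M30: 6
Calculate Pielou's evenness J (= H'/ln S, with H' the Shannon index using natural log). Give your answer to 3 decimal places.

0.686

Total N = 6+47+9+6 = 68, so the proportions are 0.08824, 0.69118, 0.13235, 0.08824 (working shown to 5 dp, full precision carried).
H' = −Σ pᵢ ln pᵢ = −((-0.21421) + (-0.25529) + (-0.26766) + (-0.21421)) = 0.95137.
With S = 4 species, ln S = 1.38629, so J = 0.95137/1.38629 = 0.68627, i.e. 0.686 to 3 decimal places.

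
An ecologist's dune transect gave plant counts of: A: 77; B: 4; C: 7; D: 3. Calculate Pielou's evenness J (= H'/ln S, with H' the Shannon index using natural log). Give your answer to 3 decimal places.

0.425

Total N = 77+4+7+3 = 91, so the proportions are 0.846154, 0.043956, 0.076923, 0.032967 (working shown to 6 dp, full precision carried).
H' = −Σ pᵢ ln pᵢ = −((-0.141353) + (-0.137344) + (-0.197304) + (-0.112492)) = 0.588492.
With S = 4 species, ln S = 1.386294, so J = 0.588492/1.386294 = 0.424508, i.e. 0.425 to 3 decimal places.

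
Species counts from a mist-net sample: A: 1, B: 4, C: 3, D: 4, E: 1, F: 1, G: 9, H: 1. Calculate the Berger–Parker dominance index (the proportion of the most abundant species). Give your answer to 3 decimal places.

0.375

Total N = 1+4+3+4+1+1+9+1 = 24, so the proportions are 0.04167, 0.16667, 0.125, 0.16667, 0.04167, 0.04167, 0.375, 0.04167 (working shown to 5 dp, full precision carried).
The largest proportion is 0.375, i.e. d = 0.375 to 3 decimal places.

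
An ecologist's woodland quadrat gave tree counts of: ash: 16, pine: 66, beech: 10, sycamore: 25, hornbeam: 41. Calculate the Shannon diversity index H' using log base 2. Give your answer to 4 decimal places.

Total N = 16+66+10+25+41 = 158, so the proportions are 0.101266, 0.417722, 0.063291, 0.158228, 0.259494 (working shown to 6 dp, full precision carried).
Each pᵢ log₂ pᵢ term: 0.101266×(-3.303781)=-0.334560, 0.417722×(-1.259387)=-0.526073, 0.063291×(-3.981853)=-0.252016, 0.158228×(-2.659925)=-0.420874, 0.259494×(-1.946229)=-0.505034.
Sum = -2.038557, so H' = 2.0386.

2.0386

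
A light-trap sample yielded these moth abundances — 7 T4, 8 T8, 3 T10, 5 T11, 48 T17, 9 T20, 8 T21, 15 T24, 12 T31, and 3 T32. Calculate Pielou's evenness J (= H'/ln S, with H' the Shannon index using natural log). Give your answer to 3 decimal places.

0.829

Total N = 7+8+3+5+48+9+8+15+12+3 = 118, so the proportions are 0.05932, 0.0678, 0.02542, 0.04237, 0.40678, 0.07627, 0.0678, 0.12712, 0.10169, 0.02542 (working shown to 5 dp, full precision carried).
H' = −Σ pᵢ ln pᵢ = −((-0.16757) + (-0.18246) + (-0.09336) + (-0.13395) + (-0.36589) + (-0.19628) + (-0.18246) + (-0.26220) + (-0.23245) + (-0.09336)) = 1.90998.
With S = 10 species, ln S = 2.30259, so J = 1.90998/2.30259 = 0.82949, i.e. 0.829 to 3 decimal places.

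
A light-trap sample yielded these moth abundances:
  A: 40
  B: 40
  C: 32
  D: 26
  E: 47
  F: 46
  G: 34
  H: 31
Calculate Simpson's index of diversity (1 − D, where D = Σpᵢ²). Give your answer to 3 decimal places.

0.871

Total N = 40+40+32+26+47+46+34+31 = 296, so the proportions are 0.13514, 0.13514, 0.10811, 0.08784, 0.15878, 0.15541, 0.11486, 0.10473 (working shown to 5 dp, full precision carried).
D = 0.13514² + 0.13514² + 0.10811² + 0.08784² + 0.15878² + 0.15541² + 0.11486² + 0.10473² = 0.01826 + 0.01826 + 0.01169 + 0.00772 + 0.02521 + 0.02415 + 0.01319 + 0.01097 = 0.12945.
So 1 − D = 0.87055, i.e. 0.871 to 3 decimal places.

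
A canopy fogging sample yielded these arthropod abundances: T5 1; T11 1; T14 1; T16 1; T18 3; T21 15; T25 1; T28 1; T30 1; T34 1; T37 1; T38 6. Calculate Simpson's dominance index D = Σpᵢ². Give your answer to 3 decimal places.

Total N = 1+1+1+1+3+15+1+1+1+1+1+6 = 33, so the proportions are 0.0303, 0.0303, 0.0303, 0.0303, 0.09091, 0.45455, 0.0303, 0.0303, 0.0303, 0.0303, 0.0303, 0.18182 (working shown to 5 dp, full precision carried).
D = 0.0303² + 0.0303² + 0.0303² + 0.0303² + 0.09091² + 0.45455² + 0.0303² + 0.0303² + 0.0303² + 0.0303² + 0.0303² + 0.18182² = 0.00092 + 0.00092 + 0.00092 + 0.00092 + 0.00826 + 0.20661 + 0.00092 + 0.00092 + 0.00092 + 0.00092 + 0.00092 + 0.03306 = 0.25620.
To 3 decimal places, D = 0.256.

0.256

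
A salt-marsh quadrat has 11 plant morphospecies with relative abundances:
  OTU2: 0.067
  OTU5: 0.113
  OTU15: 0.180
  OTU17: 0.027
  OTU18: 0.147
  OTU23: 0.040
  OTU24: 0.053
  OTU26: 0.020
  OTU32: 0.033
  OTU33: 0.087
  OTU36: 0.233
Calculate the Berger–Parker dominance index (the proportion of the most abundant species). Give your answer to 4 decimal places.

0.2330

The largest proportion is 0.233, i.e. d = 0.2330 to 4 decimal places.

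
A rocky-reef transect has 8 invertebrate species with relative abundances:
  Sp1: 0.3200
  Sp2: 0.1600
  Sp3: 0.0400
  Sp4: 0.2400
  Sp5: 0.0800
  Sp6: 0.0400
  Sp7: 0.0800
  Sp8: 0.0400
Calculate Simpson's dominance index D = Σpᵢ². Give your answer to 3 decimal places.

0.203

D = 0.32² + 0.16² + 0.04² + 0.24² + 0.08² + 0.04² + 0.08² + 0.04² = 0.10240 + 0.02560 + 0.00160 + 0.05760 + 0.00640 + 0.00160 + 0.00640 + 0.00160 = 0.20320 (working shown to 5 dp, full precision carried).
To 3 decimal places, D = 0.203.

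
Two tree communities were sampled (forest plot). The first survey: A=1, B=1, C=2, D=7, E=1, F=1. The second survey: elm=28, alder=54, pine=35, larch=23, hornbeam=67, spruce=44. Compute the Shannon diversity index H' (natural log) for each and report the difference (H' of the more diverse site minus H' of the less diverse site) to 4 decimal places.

The first survey: N=13, proportions 0.0769231, 0.0769231, 0.1538462, 0.5384615, 0.0769231, 0.0769231, giving H' = 1.4105136 (working shown to 7 dp, full precision carried).
The second survey: N=251, proportions 0.1115538, 0.2151394, 0.1394422, 0.0916335, 0.2669323, 0.1752988, giving H' = 1.7267312.
Difference = |1.4105136 − 1.7267312| = 0.3162176, i.e. 0.3162 to 4 decimal places.

0.3162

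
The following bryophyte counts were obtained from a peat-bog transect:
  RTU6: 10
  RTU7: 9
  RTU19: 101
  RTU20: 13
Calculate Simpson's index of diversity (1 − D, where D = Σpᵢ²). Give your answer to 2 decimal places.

Total N = 10+9+101+13 = 133, so the proportions are 0.0752, 0.0677, 0.7594, 0.0977 (working shown to 4 dp, full precision carried).
D = 0.0752² + 0.0677² + 0.7594² + 0.0977² = 0.0057 + 0.0046 + 0.5767 + 0.0096 = 0.5965.
So 1 − D = 0.4035, i.e. 0.40 to 2 decimal places.

0.40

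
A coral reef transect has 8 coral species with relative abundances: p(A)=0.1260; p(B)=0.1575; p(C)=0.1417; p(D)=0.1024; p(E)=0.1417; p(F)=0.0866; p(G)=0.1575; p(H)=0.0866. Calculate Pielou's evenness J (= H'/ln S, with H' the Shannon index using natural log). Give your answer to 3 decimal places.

0.988

H' = −Σ pᵢ ln pᵢ = −((-0.26101) + (-0.29111) + (-0.27689) + (-0.23336) + (-0.27689) + (-0.21186) + (-0.29111) + (-0.21186)) = 2.05409 (working shown to 5 dp, full precision carried).
With S = 8 species, ln S = 2.07944, so J = 2.05409/2.07944 = 0.98781, i.e. 0.988 to 3 decimal places.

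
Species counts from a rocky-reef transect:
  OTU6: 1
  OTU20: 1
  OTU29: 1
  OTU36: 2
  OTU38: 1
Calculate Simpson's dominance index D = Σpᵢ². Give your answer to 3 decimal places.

0.222

Total N = 1+1+1+2+1 = 6, so the proportions are 0.16667, 0.16667, 0.16667, 0.33333, 0.16667 (working shown to 5 dp, full precision carried).
D = 0.16667² + 0.16667² + 0.16667² + 0.33333² + 0.16667² = 0.02778 + 0.02778 + 0.02778 + 0.11111 + 0.02778 = 0.22222.
To 3 decimal places, D = 0.222.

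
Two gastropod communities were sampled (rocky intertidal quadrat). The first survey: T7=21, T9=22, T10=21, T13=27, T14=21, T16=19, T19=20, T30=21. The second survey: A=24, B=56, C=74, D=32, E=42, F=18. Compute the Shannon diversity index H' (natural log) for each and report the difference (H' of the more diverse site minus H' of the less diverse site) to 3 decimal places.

The first survey: N=172, proportions 0.12209, 0.12791, 0.12209, 0.15698, 0.12209, 0.11047, 0.11628, 0.12209, giving H' = 2.07430 (working shown to 5 dp, full precision carried).
The second survey: N=246, proportions 0.09756, 0.22764, 0.30081, 0.13008, 0.17073, 0.07317, giving H' = 1.68376.
Difference = |2.07430 − 1.68376| = 0.39054, i.e. 0.391 to 3 decimal places.

0.391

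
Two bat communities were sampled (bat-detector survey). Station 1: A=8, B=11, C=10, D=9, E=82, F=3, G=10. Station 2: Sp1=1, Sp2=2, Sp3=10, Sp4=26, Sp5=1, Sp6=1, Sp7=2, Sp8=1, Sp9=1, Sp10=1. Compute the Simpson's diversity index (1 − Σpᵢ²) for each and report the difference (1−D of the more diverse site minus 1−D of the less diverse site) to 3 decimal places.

Station 1: N=133, proportions 0.06015, 0.08271, 0.07519, 0.06767, 0.61654, 0.02256, 0.07519, giving 1−D = 0.59302 (working shown to 5 dp, full precision carried).
Station 2: N=46, proportions 0.02174, 0.04348, 0.21739, 0.56522, 0.02174, 0.02174, 0.04348, 0.02174, 0.02174, 0.02174, giving 1−D = 0.62665.
Difference = |0.59302 − 0.62665| = 0.03363, i.e. 0.034 to 3 decimal places.

0.034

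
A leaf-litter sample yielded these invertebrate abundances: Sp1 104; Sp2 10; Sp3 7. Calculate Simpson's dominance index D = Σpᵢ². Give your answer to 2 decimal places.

Total N = 104+10+7 = 121, so the proportions are 0.8595, 0.0826, 0.0579 (working shown to 4 dp, full precision carried).
D = 0.8595² + 0.0826² + 0.0579² = 0.7387 + 0.0068 + 0.0033 = 0.7489.
To 2 decimal places, D = 0.75.

0.75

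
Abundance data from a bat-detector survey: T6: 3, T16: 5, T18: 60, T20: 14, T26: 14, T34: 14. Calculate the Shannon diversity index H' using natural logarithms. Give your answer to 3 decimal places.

Total N = 3+5+60+14+14+14 = 110, so the proportions are 0.02727, 0.04545, 0.54545, 0.12727, 0.12727, 0.12727 (working shown to 5 dp, full precision carried).
Each pᵢ ln pᵢ term: 0.02727×(-3.60187)=-0.09823, 0.04545×(-3.09104)=-0.14050, 0.54545×(-0.60614)=-0.33062, 0.12727×(-2.06142)=-0.26236, 0.12727×(-2.06142)=-0.26236, 0.12727×(-2.06142)=-0.26236.
Sum = -1.35644, so H' = 1.356.

1.356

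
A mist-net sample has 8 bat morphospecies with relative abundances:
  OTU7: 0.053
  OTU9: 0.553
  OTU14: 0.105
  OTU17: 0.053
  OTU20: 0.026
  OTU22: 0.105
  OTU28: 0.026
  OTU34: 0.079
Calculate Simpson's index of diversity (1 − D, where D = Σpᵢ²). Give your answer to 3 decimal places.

D = 0.053² + 0.553² + 0.105² + 0.053² + 0.026² + 0.105² + 0.026² + 0.079² = 0.00281 + 0.30581 + 0.01102 + 0.00281 + 0.00068 + 0.01102 + 0.00068 + 0.00624 = 0.34107 (working shown to 5 dp, full precision carried).
So 1 − D = 0.65893, i.e. 0.659 to 3 decimal places.

0.659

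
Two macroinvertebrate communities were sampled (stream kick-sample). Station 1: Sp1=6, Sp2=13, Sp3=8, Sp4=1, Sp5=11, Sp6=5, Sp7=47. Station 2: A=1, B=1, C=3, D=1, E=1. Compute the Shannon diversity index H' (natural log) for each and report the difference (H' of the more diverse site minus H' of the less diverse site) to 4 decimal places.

0.0016

Station 1: N=91, proportions 0.065934, 0.142857, 0.087912, 0.010989, 0.120879, 0.054945, 0.516484, giving H' = 1.476668 (working shown to 6 dp, full precision carried).
Station 2: N=7, proportions 0.142857, 0.142857, 0.428571, 0.142857, 0.142857, giving H' = 1.475076.
Difference = |1.476668 − 1.475076| = 0.001592, i.e. 0.0016 to 4 decimal places.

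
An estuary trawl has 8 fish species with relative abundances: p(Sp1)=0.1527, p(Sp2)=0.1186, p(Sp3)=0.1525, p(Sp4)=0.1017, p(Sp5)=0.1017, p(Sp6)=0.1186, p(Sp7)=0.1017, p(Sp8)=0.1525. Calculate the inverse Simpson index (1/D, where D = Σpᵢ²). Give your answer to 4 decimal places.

D = 0.1527² + 0.1186² + 0.1525² + 0.1017² + 0.1017² + 0.1186² + 0.1017² + 0.1525² = 0.02331729 + 0.01406596 + 0.02325625 + 0.01034289 + 0.01034289 + 0.01406596 + 0.01034289 + 0.02325625 = 0.12899038 (working shown to 8 dp, full precision carried).
So 1/D = 7.752516, i.e. 7.7525 to 4 decimal places.

7.7525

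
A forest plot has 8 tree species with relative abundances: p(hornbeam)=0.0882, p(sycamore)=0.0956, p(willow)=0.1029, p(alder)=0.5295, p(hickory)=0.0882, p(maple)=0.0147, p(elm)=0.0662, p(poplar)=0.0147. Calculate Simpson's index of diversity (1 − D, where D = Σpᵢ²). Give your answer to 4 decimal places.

0.6795

D = 0.0882² + 0.0956² + 0.1029² + 0.5295² + 0.0882² + 0.0147² + 0.0662² + 0.0147² = 0.007779 + 0.009139 + 0.010588 + 0.280370 + 0.007779 + 0.000216 + 0.004382 + 0.000216 = 0.320471 (working shown to 6 dp, full precision carried).
So 1 − D = 0.679529, i.e. 0.6795 to 4 decimal places.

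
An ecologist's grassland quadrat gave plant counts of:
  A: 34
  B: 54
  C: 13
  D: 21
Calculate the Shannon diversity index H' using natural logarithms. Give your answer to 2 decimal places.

Total N = 34+54+13+21 = 122, so the proportions are 0.2787, 0.4426, 0.1066, 0.1721 (working shown to 4 dp, full precision carried).
Each pᵢ ln pᵢ term: 0.2787×(-1.2777)=-0.3561, 0.4426×(-0.8150)=-0.3608, 0.1066×(-2.2391)=-0.2386, 0.1721×(-1.7595)=-0.3029.
Sum = -1.2583, so H' = 1.26.

1.26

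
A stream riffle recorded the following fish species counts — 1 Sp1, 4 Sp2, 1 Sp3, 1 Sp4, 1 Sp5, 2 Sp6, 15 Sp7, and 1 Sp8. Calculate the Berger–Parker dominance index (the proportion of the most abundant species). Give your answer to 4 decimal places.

Total N = 1+4+1+1+1+2+15+1 = 26, so the proportions are 0.038462, 0.153846, 0.038462, 0.038462, 0.038462, 0.076923, 0.576923, 0.038462 (working shown to 6 dp, full precision carried).
The largest proportion is 0.576923, i.e. d = 0.5769 to 4 decimal places.

0.5769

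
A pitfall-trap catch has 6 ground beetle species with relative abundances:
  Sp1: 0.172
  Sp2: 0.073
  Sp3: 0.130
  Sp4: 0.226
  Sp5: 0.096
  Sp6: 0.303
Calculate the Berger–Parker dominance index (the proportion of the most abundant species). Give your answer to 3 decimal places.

The largest proportion is 0.303, i.e. d = 0.303 to 3 decimal places.

0.303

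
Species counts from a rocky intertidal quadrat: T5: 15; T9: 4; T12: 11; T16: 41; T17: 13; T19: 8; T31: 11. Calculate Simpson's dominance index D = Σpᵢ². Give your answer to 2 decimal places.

0.23

Total N = 15+4+11+41+13+8+11 = 103, so the proportions are 0.1456, 0.0388, 0.1068, 0.3981, 0.1262, 0.0777, 0.1068 (working shown to 4 dp, full precision carried).
D = 0.1456² + 0.0388² + 0.1068² + 0.3981² + 0.1262² + 0.0777² + 0.1068² = 0.0212 + 0.0015 + 0.0114 + 0.1585 + 0.0159 + 0.0060 + 0.0114 = 0.2259.
To 2 decimal places, D = 0.23.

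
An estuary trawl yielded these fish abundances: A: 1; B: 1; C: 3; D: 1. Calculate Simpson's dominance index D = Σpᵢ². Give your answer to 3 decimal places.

Total N = 1+1+3+1 = 6, so the proportions are 0.16667, 0.16667, 0.5, 0.16667 (working shown to 5 dp, full precision carried).
D = 0.16667² + 0.16667² + 0.5² + 0.16667² = 0.02778 + 0.02778 + 0.25000 + 0.02778 = 0.33333.
To 3 decimal places, D = 0.333.

0.333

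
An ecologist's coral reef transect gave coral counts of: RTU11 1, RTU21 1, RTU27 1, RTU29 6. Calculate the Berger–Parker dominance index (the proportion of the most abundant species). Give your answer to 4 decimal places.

0.6667

Total N = 1+1+1+6 = 9, so the proportions are 0.111111, 0.111111, 0.111111, 0.666667 (working shown to 6 dp, full precision carried).
The largest proportion is 0.666667, i.e. d = 0.6667 to 4 decimal places.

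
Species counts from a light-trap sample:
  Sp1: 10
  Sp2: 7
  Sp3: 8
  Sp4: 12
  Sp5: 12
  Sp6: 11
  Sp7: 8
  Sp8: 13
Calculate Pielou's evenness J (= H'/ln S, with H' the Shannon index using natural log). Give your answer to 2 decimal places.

Total N = 10+7+8+12+12+11+8+13 = 81, so the proportions are 0.1235, 0.0864, 0.0988, 0.1481, 0.1481, 0.1358, 0.0988, 0.1605 (working shown to 4 dp, full precision carried).
H' = −Σ pᵢ ln pᵢ = −((-0.2583) + (-0.2116) + (-0.2286) + (-0.2829) + (-0.2829) + (-0.2711) + (-0.2286) + (-0.2936)) = 2.0577.
With S = 8 species, ln S = 2.0794, so J = 2.0577/2.0794 = 0.9895, i.e. 0.99 to 2 decimal places.

0.99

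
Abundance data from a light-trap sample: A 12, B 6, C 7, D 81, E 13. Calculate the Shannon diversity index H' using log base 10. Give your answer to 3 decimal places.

Total N = 12+6+7+81+13 = 119, so the proportions are 0.10084, 0.05042, 0.05882, 0.68067, 0.10924 (working shown to 5 dp, full precision carried).
Each pᵢ log₁₀ pᵢ term: 0.10084×(-0.99637)=-0.10047, 0.05042×(-1.29740)=-0.06541, 0.05882×(-1.23045)=-0.07238, 0.68067×(-0.16706)=-0.11371, 0.10924×(-0.96160)=-0.10505.
Sum = -0.45703, so H' = 0.457.

0.457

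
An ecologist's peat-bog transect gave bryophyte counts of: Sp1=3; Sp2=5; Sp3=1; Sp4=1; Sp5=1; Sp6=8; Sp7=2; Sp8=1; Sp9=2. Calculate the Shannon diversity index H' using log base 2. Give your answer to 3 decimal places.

Total N = 3+5+1+1+1+8+2+1+2 = 24, so the proportions are 0.125, 0.20833, 0.04167, 0.04167, 0.04167, 0.33333, 0.08333, 0.04167, 0.08333 (working shown to 5 dp, full precision carried).
Each pᵢ log₂ pᵢ term: 0.125×(-3.00000)=-0.37500, 0.20833×(-2.26303)=-0.47147, 0.04167×(-4.58496)=-0.19104, 0.04167×(-4.58496)=-0.19104, 0.04167×(-4.58496)=-0.19104, 0.33333×(-1.58496)=-0.52832, 0.08333×(-3.58496)=-0.29875, 0.04167×(-4.58496)=-0.19104, 0.08333×(-3.58496)=-0.29875.
Sum = -2.73644, so H' = 2.736.

2.736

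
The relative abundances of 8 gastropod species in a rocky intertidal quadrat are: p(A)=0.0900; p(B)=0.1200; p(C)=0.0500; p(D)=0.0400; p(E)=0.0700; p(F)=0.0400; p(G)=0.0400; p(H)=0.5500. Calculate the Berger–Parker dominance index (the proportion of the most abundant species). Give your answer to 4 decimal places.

The largest proportion is 0.55, i.e. d = 0.5500 to 4 decimal places.

0.5500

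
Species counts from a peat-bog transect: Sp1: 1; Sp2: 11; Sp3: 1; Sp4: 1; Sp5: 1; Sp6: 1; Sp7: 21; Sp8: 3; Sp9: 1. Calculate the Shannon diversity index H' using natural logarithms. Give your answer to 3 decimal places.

Total N = 1+11+1+1+1+1+21+3+1 = 41, so the proportions are 0.02439, 0.26829, 0.02439, 0.02439, 0.02439, 0.02439, 0.5122, 0.07317, 0.02439 (working shown to 5 dp, full precision carried).
Each pᵢ ln pᵢ term: 0.02439×(-3.71357)=-0.09057, 0.26829×(-1.31568)=-0.35299, 0.02439×(-3.71357)=-0.09057, 0.02439×(-3.71357)=-0.09057, 0.02439×(-3.71357)=-0.09057, 0.02439×(-3.71357)=-0.09057, 0.5122×(-0.66905)=-0.34268, 0.07317×(-2.61496)=-0.19134, 0.02439×(-3.71357)=-0.09057.
Sum = -1.43046, so H' = 1.430.

1.430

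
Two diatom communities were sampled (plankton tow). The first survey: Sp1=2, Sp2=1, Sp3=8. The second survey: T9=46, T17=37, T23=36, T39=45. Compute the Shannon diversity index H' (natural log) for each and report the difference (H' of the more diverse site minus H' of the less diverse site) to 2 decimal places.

0.62

The first survey: N=11, proportions 0.1818182, 0.0909091, 0.7272727, giving H' = 0.7595474 (working shown to 7 dp, full precision carried).
The second survey: N=164, proportions 0.2804878, 0.2256098, 0.2195122, 0.2743902, giving H' = 1.3801837.
Difference = |0.7595474 − 1.3801837| = 0.6206363, i.e. 0.62 to 2 decimal places.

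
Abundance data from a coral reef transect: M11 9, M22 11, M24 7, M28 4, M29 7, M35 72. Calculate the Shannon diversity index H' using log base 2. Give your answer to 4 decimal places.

1.7075

Total N = 9+11+7+4+7+72 = 110, so the proportions are 0.081818, 0.1, 0.063636, 0.036364, 0.063636, 0.654545 (working shown to 6 dp, full precision carried).
Each pᵢ log₂ pᵢ term: 0.081818×(-3.611435)=-0.295481, 0.1×(-3.321928)=-0.332193, 0.063636×(-3.974005)=-0.252891, 0.036364×(-4.781360)=-0.173868, 0.063636×(-3.974005)=-0.252891, 0.654545×(-0.611435)=-0.400212.
Sum = -1.707536, so H' = 1.7075.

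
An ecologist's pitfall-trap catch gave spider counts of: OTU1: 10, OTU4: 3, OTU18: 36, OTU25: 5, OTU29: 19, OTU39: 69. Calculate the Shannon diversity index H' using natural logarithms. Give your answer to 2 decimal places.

Total N = 10+3+36+5+19+69 = 142, so the proportions are 0.0704, 0.0211, 0.2535, 0.0352, 0.1338, 0.4859 (working shown to 4 dp, full precision carried).
Each pᵢ ln pᵢ term: 0.0704×(-2.6532)=-0.1868, 0.0211×(-3.8572)=-0.0815, 0.2535×(-1.3723)=-0.3479, 0.0352×(-3.3464)=-0.1178, 0.1338×(-2.0114)=-0.2691, 0.4859×(-0.7217)=-0.3507.
Sum = -1.3539, so H' = 1.35.

1.35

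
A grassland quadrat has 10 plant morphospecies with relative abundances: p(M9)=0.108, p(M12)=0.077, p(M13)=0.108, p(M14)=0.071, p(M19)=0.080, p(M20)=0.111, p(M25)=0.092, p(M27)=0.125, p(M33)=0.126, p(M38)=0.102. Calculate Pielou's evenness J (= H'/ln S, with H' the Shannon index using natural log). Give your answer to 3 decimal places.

0.992

H' = −Σ pᵢ ln pᵢ = −((-0.240367) + (-0.197424) + (-0.240367) + (-0.187800) + (-0.202058) + (-0.244003) + (-0.219509) + (-0.259930) + (-0.261006) + (-0.232844)) = 2.285309 (working shown to 6 dp, full precision carried).
With S = 10 species, ln S = 2.302585, so J = 2.285309/2.302585 = 0.992497, i.e. 0.992 to 3 decimal places.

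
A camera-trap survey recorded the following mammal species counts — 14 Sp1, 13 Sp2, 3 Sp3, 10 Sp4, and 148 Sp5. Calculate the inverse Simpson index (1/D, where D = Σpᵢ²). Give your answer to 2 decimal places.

1.58

Total N = 14+13+3+10+148 = 188, so the proportions are 0.07447, 0.06915, 0.01596, 0.05319, 0.78723 (working shown to 5 dp, full precision carried).
D = 0.07447² + 0.06915² + 0.01596² + 0.05319² + 0.78723² = 0.00555 + 0.00478 + 0.00025 + 0.00283 + 0.61974 = 0.63315.
So 1/D = 1.5794, i.e. 1.58 to 2 decimal places.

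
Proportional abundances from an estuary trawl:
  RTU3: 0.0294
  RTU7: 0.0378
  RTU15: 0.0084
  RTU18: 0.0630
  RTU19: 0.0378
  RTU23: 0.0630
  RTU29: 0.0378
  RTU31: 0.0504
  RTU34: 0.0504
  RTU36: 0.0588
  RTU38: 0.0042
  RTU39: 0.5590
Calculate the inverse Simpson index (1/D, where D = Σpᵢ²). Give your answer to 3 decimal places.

D = 0.0294² + 0.0378² + 0.0084² + 0.063² + 0.0378² + 0.063² + 0.0378² + 0.0504² + 0.0504² + 0.0588² + 0.0042² + 0.559² = 0.000864 + 0.001429 + 0.000071 + 0.003969 + 0.001429 + 0.003969 + 0.001429 + 0.002540 + 0.002540 + 0.003457 + 0.000018 + 0.312481 = 0.334196 (working shown to 6 dp, full precision carried).
So 1/D = 2.99226, i.e. 2.992 to 3 decimal places.

2.992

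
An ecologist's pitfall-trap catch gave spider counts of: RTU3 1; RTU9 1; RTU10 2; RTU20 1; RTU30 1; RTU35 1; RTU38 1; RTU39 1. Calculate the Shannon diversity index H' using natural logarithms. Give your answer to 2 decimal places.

2.04

Total N = 1+1+2+1+1+1+1+1 = 9, so the proportions are 0.1111, 0.1111, 0.2222, 0.1111, 0.1111, 0.1111, 0.1111, 0.1111 (working shown to 4 dp, full precision carried).
Each pᵢ ln pᵢ term: 0.1111×(-2.1972)=-0.2441, 0.1111×(-2.1972)=-0.2441, 0.2222×(-1.5041)=-0.3342, 0.1111×(-2.1972)=-0.2441, 0.1111×(-2.1972)=-0.2441, 0.1111×(-2.1972)=-0.2441, 0.1111×(-2.1972)=-0.2441, 0.1111×(-2.1972)=-0.2441.
Sum = -2.0432, so H' = 2.04.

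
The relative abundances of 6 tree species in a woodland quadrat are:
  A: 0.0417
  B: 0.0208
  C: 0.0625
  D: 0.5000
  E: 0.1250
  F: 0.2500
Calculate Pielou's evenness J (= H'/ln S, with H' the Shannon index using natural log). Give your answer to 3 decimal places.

H' = −Σ pᵢ ln pᵢ = −((-0.13249) + (-0.08055) + (-0.17329) + (-0.34657) + (-0.25993) + (-0.34657)) = 1.33941 (working shown to 5 dp, full precision carried).
With S = 6 species, ln S = 1.79176, so J = 1.33941/1.79176 = 0.74754, i.e. 0.748 to 3 decimal places.

0.748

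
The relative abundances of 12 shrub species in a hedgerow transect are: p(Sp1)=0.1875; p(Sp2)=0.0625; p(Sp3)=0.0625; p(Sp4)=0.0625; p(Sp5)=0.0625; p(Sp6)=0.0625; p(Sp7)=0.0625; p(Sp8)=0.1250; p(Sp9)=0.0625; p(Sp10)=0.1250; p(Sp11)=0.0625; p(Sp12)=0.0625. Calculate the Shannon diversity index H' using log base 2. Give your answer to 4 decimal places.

Each pᵢ log₂ pᵢ term (working shown to 6 dp, full precision carried): 0.1875×(-2.415037)=-0.452820, 0.0625×(-4.000000)=-0.250000, 0.0625×(-4.000000)=-0.250000, 0.0625×(-4.000000)=-0.250000, 0.0625×(-4.000000)=-0.250000, 0.0625×(-4.000000)=-0.250000, 0.0625×(-4.000000)=-0.250000, 0.125×(-3.000000)=-0.375000, 0.0625×(-4.000000)=-0.250000, 0.125×(-3.000000)=-0.375000, 0.0625×(-4.000000)=-0.250000, 0.0625×(-4.000000)=-0.250000.
Sum = -3.452820, so H' = 3.4528.

3.4528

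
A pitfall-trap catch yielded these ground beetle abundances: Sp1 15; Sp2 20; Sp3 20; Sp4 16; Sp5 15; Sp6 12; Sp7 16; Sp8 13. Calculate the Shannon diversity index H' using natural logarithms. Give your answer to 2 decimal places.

Total N = 15+20+20+16+15+12+16+13 = 127, so the proportions are 0.1181102, 0.1574803, 0.1574803, 0.1259843, 0.1181102, 0.0944882, 0.1259843, 0.1023622 (working shown to 7 dp, full precision carried).
Each pᵢ ln pᵢ term: 0.1181102×(-2.1361369)=-0.2522996, 0.1574803×(-1.8484548)=-0.2910952, 0.1574803×(-1.8484548)=-0.2910952, 0.1259843×(-2.0715984)=-0.2609888, 0.1181102×(-2.1361369)=-0.2522996, 0.0944882×(-2.3592804)=-0.2229241, 0.1259843×(-2.0715984)=-0.2609888, 0.1023622×(-2.2792377)=-0.2333078.
Sum = -2.0649992, so H' = 2.06.

2.06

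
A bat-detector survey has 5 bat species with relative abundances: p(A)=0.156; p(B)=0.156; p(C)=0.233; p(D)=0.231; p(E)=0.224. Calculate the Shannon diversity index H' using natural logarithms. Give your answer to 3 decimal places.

1.593

Each pᵢ ln pᵢ term (working shown to 5 dp, full precision carried): 0.156×(-1.85790)=-0.28983, 0.156×(-1.85790)=-0.28983, 0.233×(-1.45672)=-0.33942, 0.231×(-1.46534)=-0.33849, 0.224×(-1.49611)=-0.33513.
Sum = -1.59270, so H' = 1.593.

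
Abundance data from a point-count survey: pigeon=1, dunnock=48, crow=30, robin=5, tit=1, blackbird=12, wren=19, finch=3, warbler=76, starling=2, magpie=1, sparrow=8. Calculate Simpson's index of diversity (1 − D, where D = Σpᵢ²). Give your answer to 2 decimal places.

0.77

Total N = 1+48+30+5+1+12+19+3+76+2+1+8 = 206, so the proportions are 0.0049, 0.233, 0.1456, 0.0243, 0.0049, 0.0583, 0.0922, 0.0146, 0.3689, 0.0097, 0.0049, 0.0388 (working shown to 4 dp, full precision carried).
D = 0.0049² + 0.233² + 0.1456² + 0.0243² + 0.0049² + 0.0583² + 0.0922² + 0.0146² + 0.3689² + 0.0097² + 0.0049² + 0.0388² = 0.0000 + 0.0543 + 0.0212 + 0.0006 + 0.0000 + 0.0034 + 0.0085 + 0.0002 + 0.1361 + 0.0001 + 0.0000 + 0.0015 = 0.2260.
So 1 − D = 0.7740, i.e. 0.77 to 2 decimal places.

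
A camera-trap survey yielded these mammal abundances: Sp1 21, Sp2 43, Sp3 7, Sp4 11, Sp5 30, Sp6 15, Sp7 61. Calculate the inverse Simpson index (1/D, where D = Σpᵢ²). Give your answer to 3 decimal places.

4.838

Total N = 21+43+7+11+30+15+61 = 188, so the proportions are 0.1117021, 0.2287234, 0.037234, 0.0585106, 0.1595745, 0.0797872, 0.3244681 (working shown to 7 dp, full precision carried).
D = 0.1117021² + 0.2287234² + 0.037234² + 0.0585106² + 0.1595745² + 0.0797872² + 0.3244681² = 0.0124774 + 0.0523144 + 0.0013864 + 0.0034235 + 0.0254640 + 0.0063660 + 0.1052795 = 0.2067112.
So 1/D = 4.83767, i.e. 4.838 to 3 decimal places.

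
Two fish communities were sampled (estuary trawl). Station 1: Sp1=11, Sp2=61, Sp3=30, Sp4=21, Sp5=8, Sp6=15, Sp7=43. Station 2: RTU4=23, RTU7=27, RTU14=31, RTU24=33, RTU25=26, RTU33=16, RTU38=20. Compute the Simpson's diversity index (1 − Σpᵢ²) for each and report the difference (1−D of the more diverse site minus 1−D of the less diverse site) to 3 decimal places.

0.055

Station 1: N=189, proportions 0.0582, 0.32275, 0.15873, 0.11111, 0.04233, 0.07937, 0.22751, giving 1−D = 0.79505 (working shown to 5 dp, full precision carried).
Station 2: N=176, proportions 0.13068, 0.15341, 0.17614, 0.1875, 0.14773, 0.09091, 0.11364, giving 1−D = 0.85021.
Difference = |0.79505 − 0.85021| = 0.05516, i.e. 0.055 to 3 decimal places.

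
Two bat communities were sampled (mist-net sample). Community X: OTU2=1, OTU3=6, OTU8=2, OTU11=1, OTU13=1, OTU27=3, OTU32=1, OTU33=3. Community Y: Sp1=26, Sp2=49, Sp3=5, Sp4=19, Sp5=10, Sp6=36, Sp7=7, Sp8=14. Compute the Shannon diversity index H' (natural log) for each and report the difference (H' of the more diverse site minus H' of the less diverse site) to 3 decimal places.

Community X: N=18, proportions 0.05556, 0.33333, 0.11111, 0.05556, 0.05556, 0.16667, 0.05556, 0.16667, giving H' = 1.84990 (working shown to 5 dp, full precision carried).
Community Y: N=166, proportions 0.15663, 0.29518, 0.03012, 0.11446, 0.06024, 0.21687, 0.04217, 0.08434, giving H' = 1.84692.
Difference = |1.84990 − 1.84692| = 0.00298, i.e. 0.003 to 3 decimal places.

0.003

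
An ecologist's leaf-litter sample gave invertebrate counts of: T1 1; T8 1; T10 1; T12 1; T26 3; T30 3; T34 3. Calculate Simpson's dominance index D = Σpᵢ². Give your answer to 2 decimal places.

0.18

Total N = 1+1+1+1+3+3+3 = 13, so the proportions are 0.0769, 0.0769, 0.0769, 0.0769, 0.2308, 0.2308, 0.2308 (working shown to 4 dp, full precision carried).
D = 0.0769² + 0.0769² + 0.0769² + 0.0769² + 0.2308² + 0.2308² + 0.2308² = 0.0059 + 0.0059 + 0.0059 + 0.0059 + 0.0533 + 0.0533 + 0.0533 = 0.1834.
To 2 decimal places, D = 0.18.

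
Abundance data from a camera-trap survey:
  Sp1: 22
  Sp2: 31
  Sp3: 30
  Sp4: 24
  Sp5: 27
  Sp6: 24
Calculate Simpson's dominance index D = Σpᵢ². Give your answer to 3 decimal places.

Total N = 22+31+30+24+27+24 = 158, so the proportions are 0.13924, 0.1962, 0.18987, 0.1519, 0.17089, 0.1519 (working shown to 5 dp, full precision carried).
D = 0.13924² + 0.1962² + 0.18987² + 0.1519² + 0.17089² + 0.1519² = 0.01939 + 0.03850 + 0.03605 + 0.02307 + 0.02920 + 0.02307 = 0.16928.
To 3 decimal places, D = 0.169.

0.169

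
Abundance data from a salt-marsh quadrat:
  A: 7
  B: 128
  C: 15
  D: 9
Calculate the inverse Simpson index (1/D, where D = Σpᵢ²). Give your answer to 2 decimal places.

1.51

Total N = 7+128+15+9 = 159, so the proportions are 0.04403, 0.80503, 0.09434, 0.0566 (working shown to 5 dp, full precision carried).
D = 0.04403² + 0.80503² + 0.09434² + 0.0566² = 0.00194 + 0.64808 + 0.00890 + 0.00320 = 0.66212.
So 1/D = 1.5103, i.e. 1.51 to 2 decimal places.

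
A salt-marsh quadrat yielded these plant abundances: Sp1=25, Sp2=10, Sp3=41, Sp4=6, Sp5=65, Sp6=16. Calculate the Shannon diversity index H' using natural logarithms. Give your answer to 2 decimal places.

1.52

Total N = 25+10+41+6+65+16 = 163, so the proportions are 0.1534, 0.0613, 0.2515, 0.0368, 0.3988, 0.0982 (working shown to 4 dp, full precision carried).
Each pᵢ ln pᵢ term: 0.1534×(-1.8749)=-0.2876, 0.0613×(-2.7912)=-0.1712, 0.2515×(-1.3802)=-0.3472, 0.0368×(-3.3020)=-0.1215, 0.3988×(-0.9194)=-0.3666, 0.0982×(-2.3212)=-0.2278.
Sum = -1.5220, so H' = 1.52.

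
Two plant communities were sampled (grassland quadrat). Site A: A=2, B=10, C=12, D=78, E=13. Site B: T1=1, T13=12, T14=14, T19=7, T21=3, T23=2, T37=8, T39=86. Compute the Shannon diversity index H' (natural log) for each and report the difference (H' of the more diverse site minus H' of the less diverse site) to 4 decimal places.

0.2170

Site A: N=115, proportions 0.017391, 0.086957, 0.104348, 0.678261, 0.113043, giving H' = 1.028422 (working shown to 6 dp, full precision carried).
Site B: N=133, proportions 0.007519, 0.090226, 0.105263, 0.052632, 0.022556, 0.015038, 0.06015, 0.646617, giving H' = 1.245397.
Difference = |1.028422 − 1.245397| = 0.216975, i.e. 0.2170 to 4 decimal places.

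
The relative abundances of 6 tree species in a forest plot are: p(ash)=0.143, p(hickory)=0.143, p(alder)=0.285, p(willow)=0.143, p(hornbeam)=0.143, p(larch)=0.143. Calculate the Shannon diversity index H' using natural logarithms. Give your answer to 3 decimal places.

Each pᵢ ln pᵢ term (working shown to 5 dp, full precision carried): 0.143×(-1.94491)=-0.27812, 0.143×(-1.94491)=-0.27812, 0.285×(-1.25527)=-0.35775, 0.143×(-1.94491)=-0.27812, 0.143×(-1.94491)=-0.27812, 0.143×(-1.94491)=-0.27812.
Sum = -1.74836, so H' = 1.748.

1.748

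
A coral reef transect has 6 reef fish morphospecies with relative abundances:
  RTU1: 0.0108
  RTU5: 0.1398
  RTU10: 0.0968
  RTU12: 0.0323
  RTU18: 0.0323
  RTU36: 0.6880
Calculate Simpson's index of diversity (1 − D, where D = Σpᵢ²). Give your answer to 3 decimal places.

0.496

D = 0.0108² + 0.1398² + 0.0968² + 0.0323² + 0.0323² + 0.688² = 0.00012 + 0.01954 + 0.00937 + 0.00104 + 0.00104 + 0.47334 = 0.50446 (working shown to 5 dp, full precision carried).
So 1 − D = 0.49554, i.e. 0.496 to 3 decimal places.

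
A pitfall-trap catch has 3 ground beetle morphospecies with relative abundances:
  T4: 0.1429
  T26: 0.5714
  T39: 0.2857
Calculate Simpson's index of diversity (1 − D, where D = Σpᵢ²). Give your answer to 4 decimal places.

0.5715

D = 0.1429² + 0.5714² + 0.2857² = 0.020420 + 0.326498 + 0.081624 = 0.428543 (working shown to 6 dp, full precision carried).
So 1 − D = 0.571457, i.e. 0.5715 to 4 decimal places.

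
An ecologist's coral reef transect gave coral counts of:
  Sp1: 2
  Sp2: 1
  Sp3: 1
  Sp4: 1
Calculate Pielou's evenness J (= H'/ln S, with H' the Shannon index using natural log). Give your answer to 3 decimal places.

0.961

Total N = 2+1+1+1 = 5, so the proportions are 0.4, 0.2, 0.2, 0.2 (working shown to 5 dp, full precision carried).
H' = −Σ pᵢ ln pᵢ = −((-0.36652) + (-0.32189) + (-0.32189) + (-0.32189)) = 1.33218.
With S = 4 species, ln S = 1.38629, so J = 1.33218/1.38629 = 0.96096, i.e. 0.961 to 3 decimal places.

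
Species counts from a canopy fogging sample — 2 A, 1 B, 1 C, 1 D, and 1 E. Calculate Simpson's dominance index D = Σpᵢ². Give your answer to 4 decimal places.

Total N = 2+1+1+1+1 = 6, so the proportions are 0.333333, 0.166667, 0.166667, 0.166667, 0.166667 (working shown to 6 dp, full precision carried).
D = 0.333333² + 0.166667² + 0.166667² + 0.166667² + 0.166667² = 0.111111 + 0.027778 + 0.027778 + 0.027778 + 0.027778 = 0.222222.
To 4 decimal places, D = 0.2222.

0.2222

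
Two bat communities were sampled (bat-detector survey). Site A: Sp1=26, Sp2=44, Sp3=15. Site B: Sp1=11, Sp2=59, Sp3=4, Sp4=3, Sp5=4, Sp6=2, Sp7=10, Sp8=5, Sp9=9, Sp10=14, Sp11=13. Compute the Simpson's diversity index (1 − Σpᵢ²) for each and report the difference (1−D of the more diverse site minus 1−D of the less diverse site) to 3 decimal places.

Site A: N=85, proportions 0.3058824, 0.5176471, 0.1764706, giving 1−D = 0.6073356 (working shown to 7 dp, full precision carried).
Site B: N=134, proportions 0.0820896, 0.4402985, 0.0298507, 0.0223881, 0.0298507, 0.0149254, 0.0746269, 0.0373134, 0.0671642, 0.1044776, 0.0970149, giving 1−D = 0.7650924.
Difference = |0.6073356 − 0.7650924| = 0.1577568, i.e. 0.158 to 3 decimal places.

0.158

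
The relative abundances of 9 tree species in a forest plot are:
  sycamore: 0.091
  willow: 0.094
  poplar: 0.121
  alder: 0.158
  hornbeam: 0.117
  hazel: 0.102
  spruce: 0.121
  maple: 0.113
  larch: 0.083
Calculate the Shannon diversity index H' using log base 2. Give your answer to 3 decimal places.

Each pᵢ log₂ pᵢ term (working shown to 5 dp, full precision carried): 0.091×(-3.45799)=-0.31468, 0.094×(-3.41120)=-0.32065, 0.121×(-3.04692)=-0.36868, 0.158×(-2.66200)=-0.42060, 0.117×(-3.09542)=-0.36216, 0.102×(-3.29336)=-0.33592, 0.121×(-3.04692)=-0.36868, 0.113×(-3.14561)=-0.35545, 0.083×(-3.59074)=-0.29803.
Sum = -3.14485, so H' = 3.145.

3.145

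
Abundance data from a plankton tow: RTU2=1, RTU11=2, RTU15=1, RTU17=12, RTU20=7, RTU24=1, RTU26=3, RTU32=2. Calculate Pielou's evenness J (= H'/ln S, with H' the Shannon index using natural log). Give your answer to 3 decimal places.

0.798

Total N = 1+2+1+12+7+1+3+2 = 29, so the proportions are 0.03448, 0.06897, 0.03448, 0.41379, 0.24138, 0.03448, 0.10345, 0.06897 (working shown to 5 dp, full precision carried).
H' = −Σ pᵢ ln pᵢ = −((-0.11611) + (-0.18442) + (-0.11611) + (-0.36513) + (-0.34309) + (-0.11611) + (-0.23469) + (-0.18442)) = 1.66010.
With S = 8 species, ln S = 2.07944, so J = 1.66010/2.07944 = 0.79834, i.e. 0.798 to 3 decimal places.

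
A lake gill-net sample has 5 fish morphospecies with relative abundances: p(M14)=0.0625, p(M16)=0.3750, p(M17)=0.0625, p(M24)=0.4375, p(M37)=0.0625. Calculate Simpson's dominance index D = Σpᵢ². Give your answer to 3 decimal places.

0.344

D = 0.0625² + 0.375² + 0.0625² + 0.4375² + 0.0625² = 0.00391 + 0.14062 + 0.00391 + 0.19141 + 0.00391 = 0.34375 (working shown to 5 dp, full precision carried).
To 3 decimal places, D = 0.344.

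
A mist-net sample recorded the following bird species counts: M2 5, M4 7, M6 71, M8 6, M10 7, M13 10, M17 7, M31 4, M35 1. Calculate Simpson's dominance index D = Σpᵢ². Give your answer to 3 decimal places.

0.385

Total N = 5+7+71+6+7+10+7+4+1 = 118, so the proportions are 0.04237, 0.05932, 0.60169, 0.05085, 0.05932, 0.08475, 0.05932, 0.0339, 0.00847 (working shown to 5 dp, full precision carried).
D = 0.04237² + 0.05932² + 0.60169² + 0.05085² + 0.05932² + 0.08475² + 0.05932² + 0.0339² + 0.00847² = 0.00180 + 0.00352 + 0.36204 + 0.00259 + 0.00352 + 0.00718 + 0.00352 + 0.00115 + 0.00007 = 0.38538.
To 3 decimal places, D = 0.385.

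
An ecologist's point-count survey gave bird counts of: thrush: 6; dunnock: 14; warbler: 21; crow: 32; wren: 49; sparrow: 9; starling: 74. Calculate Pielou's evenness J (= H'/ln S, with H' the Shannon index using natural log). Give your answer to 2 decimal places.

Total N = 6+14+21+32+49+9+74 = 205, so the proportions are 0.0293, 0.0683, 0.1024, 0.1561, 0.239, 0.0439, 0.361 (working shown to 4 dp, full precision carried).
H' = −Σ pᵢ ln pᵢ = −((-0.1034) + (-0.1833) + (-0.2334) + (-0.2899) + (-0.3421) + (-0.1372) + (-0.3678)) = 1.6571.
With S = 7 species, ln S = 1.9459, so J = 1.6571/1.9459 = 0.8516, i.e. 0.85 to 2 decimal places.

0.85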